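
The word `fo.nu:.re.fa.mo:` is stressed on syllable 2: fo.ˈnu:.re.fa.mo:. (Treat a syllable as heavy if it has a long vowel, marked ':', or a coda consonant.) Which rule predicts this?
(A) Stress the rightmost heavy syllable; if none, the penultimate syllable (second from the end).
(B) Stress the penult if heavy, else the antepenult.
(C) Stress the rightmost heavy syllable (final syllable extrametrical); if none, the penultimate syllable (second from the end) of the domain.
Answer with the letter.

Rule A → syllable 5 (observed: 2).
Rule B → syllable 3 (observed: 2).
Rule C → syllable 2 ✓.

C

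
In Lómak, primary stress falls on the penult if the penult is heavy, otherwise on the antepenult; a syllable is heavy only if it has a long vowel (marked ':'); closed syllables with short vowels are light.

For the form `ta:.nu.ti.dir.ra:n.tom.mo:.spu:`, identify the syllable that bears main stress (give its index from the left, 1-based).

Weights: 6 tom L, 7 mo: H, 8 spu: H.
The penult (syllable 7, mo:) is heavy, so it takes stress.
Primary stress: syllable 7 → ta:.nu.ti.dir.ra:n.tom.ˈmo:.spu:.

7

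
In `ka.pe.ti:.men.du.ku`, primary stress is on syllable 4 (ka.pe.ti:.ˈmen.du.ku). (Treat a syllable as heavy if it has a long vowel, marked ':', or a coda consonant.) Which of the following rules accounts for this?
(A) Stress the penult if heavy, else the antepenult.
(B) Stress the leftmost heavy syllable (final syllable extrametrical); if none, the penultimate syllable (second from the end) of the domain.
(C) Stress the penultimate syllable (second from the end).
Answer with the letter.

A

Rule A → syllable 4 ✓.
Rule B → syllable 3 (observed: 4).
Rule C → syllable 5 (observed: 4).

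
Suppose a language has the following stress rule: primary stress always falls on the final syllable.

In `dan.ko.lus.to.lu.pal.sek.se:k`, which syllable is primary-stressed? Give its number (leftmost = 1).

The word has 8 syllables; the final syllable is syllable 8 (se:k).
Primary stress: syllable 8 → dan.ko.lus.to.lu.pal.sek.ˈse:k.

8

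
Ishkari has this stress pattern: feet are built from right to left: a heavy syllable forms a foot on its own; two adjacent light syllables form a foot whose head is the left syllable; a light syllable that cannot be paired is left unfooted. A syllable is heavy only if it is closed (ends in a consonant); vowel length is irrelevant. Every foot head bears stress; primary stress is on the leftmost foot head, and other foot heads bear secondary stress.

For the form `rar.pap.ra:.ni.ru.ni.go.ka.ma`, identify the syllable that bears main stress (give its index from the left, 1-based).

1

Weights: 1 rar H, 2 pap H, 3 ra: L, 4 ni L, 5 ru L, 6 ni L, 7 go L, 8 ka L, 9 ma L.
Parse right to left (heavy = foot alone; LL = one foot; stranded L unfooted): (ˈrar) (ˈpap) ra: (ˈni.ru) (ˈni.go) (ˈka.ma).
Foot heads: 1, 2, 4, 6, 8.
Primary stress on the leftmost head = syllable 1.
Primary stress: syllable 1 → ˈrar.pap.ra:.ni.ru.ni.go.ka.ma.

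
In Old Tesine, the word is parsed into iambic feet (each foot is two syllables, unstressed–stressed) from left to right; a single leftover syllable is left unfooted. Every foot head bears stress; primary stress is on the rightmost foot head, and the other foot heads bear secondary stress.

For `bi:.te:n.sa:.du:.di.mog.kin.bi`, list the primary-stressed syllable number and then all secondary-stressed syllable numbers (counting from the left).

Parse left to right into iambic (σˈσ) feet: (bi:.ˈte:n) (sa:.ˈdu:) (di.ˈmog) (kin.ˈbi).
Foot heads (stressed positions): 2, 4, 6, 8.
End Rule Rightmost: primary stress on the rightmost head = syllable 8.
Secondary stress on 2, 4, 6: bi:.ˌte:n.sa:.ˌdu:.di.ˌmog.kin.ˈbi.

primary 8, secondary 2, 4, 6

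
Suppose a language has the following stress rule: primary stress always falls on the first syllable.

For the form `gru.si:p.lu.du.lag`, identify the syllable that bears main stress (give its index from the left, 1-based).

1

The word has 5 syllables; the first syllable is syllable 1 (gru).
Primary stress: syllable 1 → ˈgru.si:p.lu.du.lag.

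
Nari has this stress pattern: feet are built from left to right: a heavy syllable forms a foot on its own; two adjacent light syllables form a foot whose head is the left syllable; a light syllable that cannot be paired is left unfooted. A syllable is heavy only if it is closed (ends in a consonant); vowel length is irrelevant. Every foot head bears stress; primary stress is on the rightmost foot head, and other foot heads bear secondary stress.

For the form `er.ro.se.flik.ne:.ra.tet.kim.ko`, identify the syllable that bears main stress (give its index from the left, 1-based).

Weights: 1 er H, 2 ro L, 3 se L, 4 flik H, 5 ne: L, 6 ra L, 7 tet H, 8 kim H, 9 ko L.
Parse left to right (heavy = foot alone; LL = one foot; stranded L unfooted): (ˈer) (ˈro.se) (ˈflik) (ˈne:.ra) (ˈtet) (ˈkim) ko.
Foot heads: 1, 2, 4, 5, 7, 8.
Primary stress on the rightmost head = syllable 8.
Primary stress: syllable 8 → er.ro.se.flik.ne:.ra.tet.ˈkim.ko.

8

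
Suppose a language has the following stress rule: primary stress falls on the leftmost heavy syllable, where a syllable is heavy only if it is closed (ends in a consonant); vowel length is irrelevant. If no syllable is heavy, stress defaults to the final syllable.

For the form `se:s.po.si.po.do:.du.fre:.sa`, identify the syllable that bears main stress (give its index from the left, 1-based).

Weights: 1 se:s H, 2 po L, 3 si L, 4 po L, 5 do: L, 6 du L, 7 fre: L, 8 sa L.
Heavy syllables in the domain: 1. The leftmost is syllable 1 (se:s).
Primary stress: syllable 1 → ˈse:s.po.si.po.do:.du.fre:.sa.

1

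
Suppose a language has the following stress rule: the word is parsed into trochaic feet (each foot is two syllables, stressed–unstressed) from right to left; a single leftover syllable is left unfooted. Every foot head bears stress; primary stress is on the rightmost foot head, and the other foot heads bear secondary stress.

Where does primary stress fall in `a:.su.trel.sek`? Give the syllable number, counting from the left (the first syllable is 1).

Parse right to left into trochaic (ˈσσ) feet: (ˈa:.su) (ˈtrel.sek).
Foot heads (stressed positions): 1, 3.
End Rule Rightmost: primary stress on the rightmost head = syllable 3.
Primary stress: syllable 3 → a:.su.ˈtrel.sek.

3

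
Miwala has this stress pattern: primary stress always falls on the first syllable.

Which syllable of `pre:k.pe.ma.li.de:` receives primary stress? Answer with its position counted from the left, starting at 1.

The word has 5 syllables; the first syllable is syllable 1 (pre:k).
Primary stress: syllable 1 → ˈpre:k.pe.ma.li.de:.

1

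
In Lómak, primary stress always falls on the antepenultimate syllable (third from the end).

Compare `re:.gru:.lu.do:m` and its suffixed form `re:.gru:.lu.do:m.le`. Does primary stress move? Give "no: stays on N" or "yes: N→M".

yes: 2→3

Base `re:.gru:.lu.do:m` (4 syllables):
  The word has 4 syllables; the antepenultimate syllable (third from the end) is syllable 2 (gru:).
  → primary stress on syllable 2.
Suffixed `re:.gru:.lu.do:m.le` (5 syllables):
  The word has 5 syllables; the antepenultimate syllable (third from the end) is syllable 3 (lu).
  → primary stress on syllable 3.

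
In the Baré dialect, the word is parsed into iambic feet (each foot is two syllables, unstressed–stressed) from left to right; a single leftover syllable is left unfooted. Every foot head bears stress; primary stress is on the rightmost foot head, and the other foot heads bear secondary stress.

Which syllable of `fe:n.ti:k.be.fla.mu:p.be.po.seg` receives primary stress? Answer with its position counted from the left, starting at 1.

Parse left to right into iambic (σˈσ) feet: (fe:n.ˈti:k) (be.ˈfla) (mu:p.ˈbe) (po.ˈseg).
Foot heads (stressed positions): 2, 4, 6, 8.
End Rule Rightmost: primary stress on the rightmost head = syllable 8.
Primary stress: syllable 8 → fe:n.ti:k.be.fla.mu:p.be.po.ˈseg.

8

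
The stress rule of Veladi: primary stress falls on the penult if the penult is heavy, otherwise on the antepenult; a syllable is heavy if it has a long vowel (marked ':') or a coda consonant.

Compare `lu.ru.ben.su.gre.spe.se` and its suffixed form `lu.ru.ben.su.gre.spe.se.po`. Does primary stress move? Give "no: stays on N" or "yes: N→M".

yes: 5→6

Base `lu.ru.ben.su.gre.spe.se` (7 syllables):
  Weights: 5 gre L, 6 spe L, 7 se L.
  The penult (syllable 6, spe) is light, so stress falls on the antepenult (syllable 5, gre).
  → primary stress on syllable 5.
Suffixed `lu.ru.ben.su.gre.spe.se.po` (8 syllables):
  Weights: 6 spe L, 7 se L, 8 po L.
  The penult (syllable 7, se) is light, so stress falls on the antepenult (syllable 6, spe).
  → primary stress on syllable 6.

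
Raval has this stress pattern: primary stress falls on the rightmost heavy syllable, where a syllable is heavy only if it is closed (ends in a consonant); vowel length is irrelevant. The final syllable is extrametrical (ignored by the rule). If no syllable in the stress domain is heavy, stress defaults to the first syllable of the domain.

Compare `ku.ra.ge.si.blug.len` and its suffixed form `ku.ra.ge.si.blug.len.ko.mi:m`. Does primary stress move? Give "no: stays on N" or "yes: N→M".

Base `ku.ra.ge.si.blug.len` (6 syllables):
  The final syllable (6, len) is extrametrical; the stress domain is syllables 1–5.
  Weights: 1 ku L, 2 ra L, 3 ge L, 4 si L, 5 blug H.
  Heavy syllables in the domain: 5. The rightmost is syllable 5 (blug).
  → primary stress on syllable 5.
Suffixed `ku.ra.ge.si.blug.len.ko.mi:m` (8 syllables):
  The final syllable (8, mi:m) is extrametrical; the stress domain is syllables 1–7.
  Weights: 1 ku L, 2 ra L, 3 ge L, 4 si L, 5 blug H, 6 len H, 7 ko L.
  Heavy syllables in the domain: 5, 6. The rightmost is syllable 6 (len).
  → primary stress on syllable 6.

yes: 5→6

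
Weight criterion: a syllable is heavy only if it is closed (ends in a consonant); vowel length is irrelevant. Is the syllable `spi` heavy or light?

`spi`: short vowel, open (no coda). Open (no coda) → light.

light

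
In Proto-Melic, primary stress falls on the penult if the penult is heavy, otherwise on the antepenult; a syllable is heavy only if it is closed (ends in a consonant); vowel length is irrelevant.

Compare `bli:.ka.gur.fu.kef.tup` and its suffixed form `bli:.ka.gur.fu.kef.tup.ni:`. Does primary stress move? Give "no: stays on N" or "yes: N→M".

yes: 5→6

Base `bli:.ka.gur.fu.kef.tup` (6 syllables):
  Weights: 4 fu L, 5 kef H, 6 tup H.
  The penult (syllable 5, kef) is heavy, so it takes stress.
  → primary stress on syllable 5.
Suffixed `bli:.ka.gur.fu.kef.tup.ni:` (7 syllables):
  Weights: 5 kef H, 6 tup H, 7 ni: L.
  The penult (syllable 6, tup) is heavy, so it takes stress.
  → primary stress on syllable 6.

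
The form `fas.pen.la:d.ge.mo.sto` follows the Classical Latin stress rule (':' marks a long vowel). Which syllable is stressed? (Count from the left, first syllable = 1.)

Classical Latin: stress the penult if heavy (long vowel or closed), else the antepenult.
Weights: 4 ge L, 5 mo L, 6 sto L.
The penult (syllable 5, mo) is light, so stress falls on the antepenult (syllable 4, ge).
Stress on syllable 4: fas.pen.la:d.ˈge.mo.sto.

4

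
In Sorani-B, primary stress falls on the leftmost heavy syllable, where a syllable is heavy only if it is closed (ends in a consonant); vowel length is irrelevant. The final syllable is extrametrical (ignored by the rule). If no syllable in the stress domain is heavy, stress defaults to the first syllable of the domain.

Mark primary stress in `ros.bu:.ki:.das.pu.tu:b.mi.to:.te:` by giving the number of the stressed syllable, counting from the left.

The final syllable (9, te:) is extrametrical; the stress domain is syllables 1–8.
Weights: 1 ros H, 2 bu: L, 3 ki: L, 4 das H, 5 pu L, 6 tu:b H, 7 mi L, 8 to: L.
Heavy syllables in the domain: 1, 4, 6. The leftmost is syllable 1 (ros).
Primary stress: syllable 1 → ˈros.bu:.ki:.das.pu.tu:b.mi.to:.te:.

1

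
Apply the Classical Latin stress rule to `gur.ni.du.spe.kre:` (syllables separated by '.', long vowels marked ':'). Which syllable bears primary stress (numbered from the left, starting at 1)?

3

Classical Latin: stress the penult if heavy (long vowel or closed), else the antepenult.
Weights: 3 du L, 4 spe L, 5 kre: H.
The penult (syllable 4, spe) is light, so stress falls on the antepenult (syllable 3, du).
Stress on syllable 3: gur.ni.ˈdu.spe.kre:.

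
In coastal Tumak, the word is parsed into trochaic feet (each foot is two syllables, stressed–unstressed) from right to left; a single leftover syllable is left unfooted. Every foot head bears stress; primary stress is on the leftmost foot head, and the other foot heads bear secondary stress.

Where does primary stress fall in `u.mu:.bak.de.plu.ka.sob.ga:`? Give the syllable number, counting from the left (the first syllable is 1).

Parse right to left into trochaic (ˈσσ) feet: (ˈu.mu:) (ˈbak.de) (ˈplu.ka) (ˈsob.ga:).
Foot heads (stressed positions): 1, 3, 5, 7.
End Rule Leftmost: primary stress on the leftmost head = syllable 1.
Primary stress: syllable 1 → ˈu.mu:.bak.de.plu.ka.sob.ga:.

1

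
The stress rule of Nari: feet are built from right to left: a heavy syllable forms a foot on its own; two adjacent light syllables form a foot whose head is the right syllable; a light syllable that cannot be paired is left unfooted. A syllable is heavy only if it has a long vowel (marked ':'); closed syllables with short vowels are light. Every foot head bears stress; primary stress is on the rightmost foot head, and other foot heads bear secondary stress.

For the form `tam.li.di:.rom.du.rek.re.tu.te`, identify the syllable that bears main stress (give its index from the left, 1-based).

Weights: 1 tam L, 2 li L, 3 di: H, 4 rom L, 5 du L, 6 rek L, 7 re L, 8 tu L, 9 te L.
Parse right to left (heavy = foot alone; LL = one foot; stranded L unfooted): (tam.ˈli) (ˈdi:) (rom.ˈdu) (rek.ˈre) (tu.ˈte).
Foot heads: 2, 3, 5, 7, 9.
Primary stress on the rightmost head = syllable 9.
Primary stress: syllable 9 → tam.li.di:.rom.du.rek.re.tu.ˈte.

9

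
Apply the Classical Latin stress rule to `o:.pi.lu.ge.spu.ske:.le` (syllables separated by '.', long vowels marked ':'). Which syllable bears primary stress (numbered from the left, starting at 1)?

6

Classical Latin: stress the penult if heavy (long vowel or closed), else the antepenult.
Weights: 5 spu L, 6 ske: H, 7 le L.
The penult (syllable 6, ske:) is heavy, so it takes stress.
Stress on syllable 6: o:.pi.lu.ge.spu.ˈske:.le.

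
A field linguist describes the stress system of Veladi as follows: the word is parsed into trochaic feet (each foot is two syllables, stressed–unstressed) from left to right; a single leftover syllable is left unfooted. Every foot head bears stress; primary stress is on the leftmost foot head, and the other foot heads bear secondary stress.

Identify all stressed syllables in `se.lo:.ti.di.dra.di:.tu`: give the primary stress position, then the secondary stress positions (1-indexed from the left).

primary 1, secondary 3, 5

Parse left to right into trochaic (ˈσσ) feet: (ˈse.lo:) (ˈti.di) (ˈdra.di:) tu. Syllable 7 is left unfooted.
Foot heads (stressed positions): 1, 3, 5.
End Rule Leftmost: primary stress on the leftmost head = syllable 1.
Secondary stress on 3, 5: ˈse.lo:.ˌti.di.ˌdra.di:.tu.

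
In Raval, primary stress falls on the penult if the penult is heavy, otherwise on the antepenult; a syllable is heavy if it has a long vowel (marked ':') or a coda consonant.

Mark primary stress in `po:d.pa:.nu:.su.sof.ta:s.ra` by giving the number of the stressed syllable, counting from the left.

6

Weights: 5 sof H, 6 ta:s H, 7 ra L.
The penult (syllable 6, ta:s) is heavy, so it takes stress.
Primary stress: syllable 6 → po:d.pa:.nu:.su.sof.ˈta:s.ra.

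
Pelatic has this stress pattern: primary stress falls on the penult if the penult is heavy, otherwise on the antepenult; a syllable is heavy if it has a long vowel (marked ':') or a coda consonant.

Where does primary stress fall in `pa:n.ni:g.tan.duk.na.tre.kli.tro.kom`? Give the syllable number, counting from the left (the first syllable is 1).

Weights: 7 kli L, 8 tro L, 9 kom H.
The penult (syllable 8, tro) is light, so stress falls on the antepenult (syllable 7, kli).
Primary stress: syllable 7 → pa:n.ni:g.tan.duk.na.tre.ˈkli.tro.kom.

7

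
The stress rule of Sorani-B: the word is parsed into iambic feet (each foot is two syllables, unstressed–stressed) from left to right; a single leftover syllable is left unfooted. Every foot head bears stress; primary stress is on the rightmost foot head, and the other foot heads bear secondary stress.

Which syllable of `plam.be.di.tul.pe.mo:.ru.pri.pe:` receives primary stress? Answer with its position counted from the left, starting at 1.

Parse left to right into iambic (σˈσ) feet: (plam.ˈbe) (di.ˈtul) (pe.ˈmo:) (ru.ˈpri) pe:. Syllable 9 is left unfooted.
Foot heads (stressed positions): 2, 4, 6, 8.
End Rule Rightmost: primary stress on the rightmost head = syllable 8.
Primary stress: syllable 8 → plam.be.di.tul.pe.mo:.ru.ˈpri.pe:.

8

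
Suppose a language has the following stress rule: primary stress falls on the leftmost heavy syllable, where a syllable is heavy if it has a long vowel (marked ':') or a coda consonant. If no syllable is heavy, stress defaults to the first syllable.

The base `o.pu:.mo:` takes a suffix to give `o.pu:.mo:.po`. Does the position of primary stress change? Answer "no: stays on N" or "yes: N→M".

Base `o.pu:.mo:` (3 syllables):
  Weights: 1 o L, 2 pu: H, 3 mo: H.
  Heavy syllables in the domain: 2, 3. The leftmost is syllable 2 (pu:).
  → primary stress on syllable 2.
Suffixed `o.pu:.mo:.po` (4 syllables):
  Weights: 1 o L, 2 pu: H, 3 mo: H, 4 po L.
  Heavy syllables in the domain: 2, 3. The leftmost is syllable 2 (pu:).
  → primary stress on syllable 2.

no: stays on 2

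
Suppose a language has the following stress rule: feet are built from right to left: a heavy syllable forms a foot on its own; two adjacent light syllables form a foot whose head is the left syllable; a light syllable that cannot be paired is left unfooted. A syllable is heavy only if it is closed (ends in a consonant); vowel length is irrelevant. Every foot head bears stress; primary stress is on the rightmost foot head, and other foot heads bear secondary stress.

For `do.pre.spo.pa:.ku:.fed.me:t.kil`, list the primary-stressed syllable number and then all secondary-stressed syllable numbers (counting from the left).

Weights: 1 do L, 2 pre L, 3 spo L, 4 pa: L, 5 ku: L, 6 fed H, 7 me:t H, 8 kil H.
Parse right to left (heavy = foot alone; LL = one foot; stranded L unfooted): do (ˈpre.spo) (ˈpa:.ku:) (ˈfed) (ˈme:t) (ˈkil).
Foot heads: 2, 4, 6, 7, 8.
Primary stress on the rightmost head = syllable 8.
Secondary stress on 2, 4, 6, 7: do.ˌpre.spo.ˌpa:.ku:.ˌfed.ˌme:t.ˈkil.

primary 8, secondary 2, 4, 6, 7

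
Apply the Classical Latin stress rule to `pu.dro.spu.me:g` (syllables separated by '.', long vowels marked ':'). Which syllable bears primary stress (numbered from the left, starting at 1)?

Classical Latin: stress the penult if heavy (long vowel or closed), else the antepenult.
Weights: 2 dro L, 3 spu L, 4 me:g H.
The penult (syllable 3, spu) is light, so stress falls on the antepenult (syllable 2, dro).
Stress on syllable 2: pu.ˈdro.spu.me:g.

2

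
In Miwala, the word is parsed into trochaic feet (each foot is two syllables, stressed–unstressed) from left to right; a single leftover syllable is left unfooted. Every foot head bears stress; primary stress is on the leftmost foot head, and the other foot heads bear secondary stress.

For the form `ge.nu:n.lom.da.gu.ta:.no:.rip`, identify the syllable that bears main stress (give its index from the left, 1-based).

Parse left to right into trochaic (ˈσσ) feet: (ˈge.nu:n) (ˈlom.da) (ˈgu.ta:) (ˈno:.rip).
Foot heads (stressed positions): 1, 3, 5, 7.
End Rule Leftmost: primary stress on the leftmost head = syllable 1.
Primary stress: syllable 1 → ˈge.nu:n.lom.da.gu.ta:.no:.rip.

1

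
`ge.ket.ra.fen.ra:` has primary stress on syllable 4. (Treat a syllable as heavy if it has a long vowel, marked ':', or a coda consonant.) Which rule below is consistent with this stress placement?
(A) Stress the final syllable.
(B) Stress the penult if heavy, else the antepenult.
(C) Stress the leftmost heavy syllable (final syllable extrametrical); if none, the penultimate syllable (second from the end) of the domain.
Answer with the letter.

Rule A → syllable 5 (observed: 4).
Rule B → syllable 4 ✓.
Rule C → syllable 2 (observed: 4).

B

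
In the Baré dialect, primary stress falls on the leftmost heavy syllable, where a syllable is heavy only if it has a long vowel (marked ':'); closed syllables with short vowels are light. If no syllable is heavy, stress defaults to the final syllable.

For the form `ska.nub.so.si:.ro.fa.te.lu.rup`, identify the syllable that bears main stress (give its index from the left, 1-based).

4

Weights: 1 ska L, 2 nub L, 3 so L, 4 si: H, 5 ro L, 6 fa L, 7 te L, 8 lu L, 9 rup L.
Heavy syllables in the domain: 4. The leftmost is syllable 4 (si:).
Primary stress: syllable 4 → ska.nub.so.ˈsi:.ro.fa.te.lu.rup.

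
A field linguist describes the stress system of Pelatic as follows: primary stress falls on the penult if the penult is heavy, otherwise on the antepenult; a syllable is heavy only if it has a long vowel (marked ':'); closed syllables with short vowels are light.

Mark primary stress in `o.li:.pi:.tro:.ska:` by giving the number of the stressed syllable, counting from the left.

Weights: 3 pi: H, 4 tro: H, 5 ska: H.
The penult (syllable 4, tro:) is heavy, so it takes stress.
Primary stress: syllable 4 → o.li:.pi:.ˈtro:.ska:.

4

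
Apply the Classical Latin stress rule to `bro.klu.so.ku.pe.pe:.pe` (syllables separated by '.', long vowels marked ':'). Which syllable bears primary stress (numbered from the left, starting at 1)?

6

Classical Latin: stress the penult if heavy (long vowel or closed), else the antepenult.
Weights: 5 pe L, 6 pe: H, 7 pe L.
The penult (syllable 6, pe:) is heavy, so it takes stress.
Stress on syllable 6: bro.klu.so.ku.pe.ˈpe:.pe.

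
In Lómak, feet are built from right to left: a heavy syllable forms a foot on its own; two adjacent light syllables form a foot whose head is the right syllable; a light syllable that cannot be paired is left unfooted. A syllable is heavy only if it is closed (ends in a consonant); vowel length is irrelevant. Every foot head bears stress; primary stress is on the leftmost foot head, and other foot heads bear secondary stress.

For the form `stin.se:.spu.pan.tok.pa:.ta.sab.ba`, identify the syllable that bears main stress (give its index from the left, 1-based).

Weights: 1 stin H, 2 se: L, 3 spu L, 4 pan H, 5 tok H, 6 pa: L, 7 ta L, 8 sab H, 9 ba L.
Parse right to left (heavy = foot alone; LL = one foot; stranded L unfooted): (ˈstin) (se:.ˈspu) (ˈpan) (ˈtok) (pa:.ˈta) (ˈsab) ba.
Foot heads: 1, 3, 4, 5, 7, 8.
Primary stress on the leftmost head = syllable 1.
Primary stress: syllable 1 → ˈstin.se:.spu.pan.tok.pa:.ta.sab.ba.

1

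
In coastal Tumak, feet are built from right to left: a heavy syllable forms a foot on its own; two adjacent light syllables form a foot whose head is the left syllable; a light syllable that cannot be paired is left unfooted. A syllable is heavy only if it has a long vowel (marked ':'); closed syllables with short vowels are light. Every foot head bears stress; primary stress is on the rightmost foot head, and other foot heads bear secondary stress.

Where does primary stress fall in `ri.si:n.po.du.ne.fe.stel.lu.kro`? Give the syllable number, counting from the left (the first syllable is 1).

Weights: 1 ri L, 2 si:n H, 3 po L, 4 du L, 5 ne L, 6 fe L, 7 stel L, 8 lu L, 9 kro L.
Parse right to left (heavy = foot alone; LL = one foot; stranded L unfooted): ri (ˈsi:n) po (ˈdu.ne) (ˈfe.stel) (ˈlu.kro).
Foot heads: 2, 4, 6, 8.
Primary stress on the rightmost head = syllable 8.
Primary stress: syllable 8 → ri.si:n.po.du.ne.fe.stel.ˈlu.kro.

8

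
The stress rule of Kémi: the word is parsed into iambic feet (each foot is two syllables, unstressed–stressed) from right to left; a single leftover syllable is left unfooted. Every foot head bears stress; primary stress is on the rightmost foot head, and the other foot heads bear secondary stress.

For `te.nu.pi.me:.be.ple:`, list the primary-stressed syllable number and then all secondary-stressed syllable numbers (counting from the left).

Parse right to left into iambic (σˈσ) feet: (te.ˈnu) (pi.ˈme:) (be.ˈple:).
Foot heads (stressed positions): 2, 4, 6.
End Rule Rightmost: primary stress on the rightmost head = syllable 6.
Secondary stress on 2, 4: te.ˌnu.pi.ˌme:.be.ˈple:.

primary 6, secondary 2, 4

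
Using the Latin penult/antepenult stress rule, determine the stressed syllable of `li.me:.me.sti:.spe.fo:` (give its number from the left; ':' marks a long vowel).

Classical Latin: stress the penult if heavy (long vowel or closed), else the antepenult.
Weights: 4 sti: H, 5 spe L, 6 fo: H.
The penult (syllable 5, spe) is light, so stress falls on the antepenult (syllable 4, sti:).
Stress on syllable 4: li.me:.me.ˈsti:.spe.fo:.

4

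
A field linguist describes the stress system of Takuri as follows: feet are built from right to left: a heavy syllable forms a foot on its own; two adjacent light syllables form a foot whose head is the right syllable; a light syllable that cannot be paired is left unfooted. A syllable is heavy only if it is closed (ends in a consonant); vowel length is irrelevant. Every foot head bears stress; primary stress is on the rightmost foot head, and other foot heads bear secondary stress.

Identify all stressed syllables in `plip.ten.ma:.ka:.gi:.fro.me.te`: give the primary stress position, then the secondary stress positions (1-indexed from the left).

primary 8, secondary 1, 2, 4, 6

Weights: 1 plip H, 2 ten H, 3 ma: L, 4 ka: L, 5 gi: L, 6 fro L, 7 me L, 8 te L.
Parse right to left (heavy = foot alone; LL = one foot; stranded L unfooted): (ˈplip) (ˈten) (ma:.ˈka:) (gi:.ˈfro) (me.ˈte).
Foot heads: 1, 2, 4, 6, 8.
Primary stress on the rightmost head = syllable 8.
Secondary stress on 1, 2, 4, 6: ˌplip.ˌten.ma:.ˌka:.gi:.ˌfro.me.ˈte.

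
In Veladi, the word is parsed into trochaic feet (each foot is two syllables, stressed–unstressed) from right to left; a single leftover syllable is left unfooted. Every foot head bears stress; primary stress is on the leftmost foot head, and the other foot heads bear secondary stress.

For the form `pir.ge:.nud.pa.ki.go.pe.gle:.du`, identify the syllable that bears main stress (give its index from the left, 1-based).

2

Parse right to left into trochaic (ˈσσ) feet: pir (ˈge:.nud) (ˈpa.ki) (ˈgo.pe) (ˈgle:.du). Syllable 1 is left unfooted.
Foot heads (stressed positions): 2, 4, 6, 8.
End Rule Leftmost: primary stress on the leftmost head = syllable 2.
Primary stress: syllable 2 → pir.ˈge:.nud.pa.ki.go.pe.gle:.du.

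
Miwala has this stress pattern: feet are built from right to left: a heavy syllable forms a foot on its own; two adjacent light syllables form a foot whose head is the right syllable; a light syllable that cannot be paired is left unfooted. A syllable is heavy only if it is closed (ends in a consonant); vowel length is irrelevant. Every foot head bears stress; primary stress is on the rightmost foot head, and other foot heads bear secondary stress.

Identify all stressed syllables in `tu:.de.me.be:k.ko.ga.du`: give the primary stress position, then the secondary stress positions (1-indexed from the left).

primary 7, secondary 3, 4

Weights: 1 tu: L, 2 de L, 3 me L, 4 be:k H, 5 ko L, 6 ga L, 7 du L.
Parse right to left (heavy = foot alone; LL = one foot; stranded L unfooted): tu: (de.ˈme) (ˈbe:k) ko (ga.ˈdu).
Foot heads: 3, 4, 7.
Primary stress on the rightmost head = syllable 7.
Secondary stress on 3, 4: tu:.de.ˌme.ˌbe:k.ko.ga.ˈdu.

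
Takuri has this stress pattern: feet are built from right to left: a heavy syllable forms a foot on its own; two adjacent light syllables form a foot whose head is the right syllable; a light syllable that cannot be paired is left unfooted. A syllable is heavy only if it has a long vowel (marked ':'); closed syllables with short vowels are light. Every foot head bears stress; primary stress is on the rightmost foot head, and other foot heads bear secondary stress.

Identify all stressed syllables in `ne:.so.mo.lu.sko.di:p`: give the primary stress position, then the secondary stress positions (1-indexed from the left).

primary 6, secondary 1, 3, 5

Weights: 1 ne: H, 2 so L, 3 mo L, 4 lu L, 5 sko L, 6 di:p H.
Parse right to left (heavy = foot alone; LL = one foot; stranded L unfooted): (ˈne:) (so.ˈmo) (lu.ˈsko) (ˈdi:p).
Foot heads: 1, 3, 5, 6.
Primary stress on the rightmost head = syllable 6.
Secondary stress on 1, 3, 5: ˌne:.so.ˌmo.lu.ˌsko.ˈdi:p.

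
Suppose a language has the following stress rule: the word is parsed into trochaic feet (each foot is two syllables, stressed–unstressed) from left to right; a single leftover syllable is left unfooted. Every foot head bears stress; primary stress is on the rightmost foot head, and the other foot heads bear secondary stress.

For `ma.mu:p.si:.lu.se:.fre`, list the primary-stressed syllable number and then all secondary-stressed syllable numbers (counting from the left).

primary 5, secondary 1, 3

Parse left to right into trochaic (ˈσσ) feet: (ˈma.mu:p) (ˈsi:.lu) (ˈse:.fre).
Foot heads (stressed positions): 1, 3, 5.
End Rule Rightmost: primary stress on the rightmost head = syllable 5.
Secondary stress on 1, 3: ˌma.mu:p.ˌsi:.lu.ˈse:.fre.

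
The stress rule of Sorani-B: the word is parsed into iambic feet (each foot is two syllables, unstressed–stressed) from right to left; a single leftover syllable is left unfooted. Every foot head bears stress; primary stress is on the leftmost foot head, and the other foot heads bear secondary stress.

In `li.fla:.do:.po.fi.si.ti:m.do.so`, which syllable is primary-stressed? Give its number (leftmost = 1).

Parse right to left into iambic (σˈσ) feet: li (fla:.ˈdo:) (po.ˈfi) (si.ˈti:m) (do.ˈso). Syllable 1 is left unfooted.
Foot heads (stressed positions): 3, 5, 7, 9.
End Rule Leftmost: primary stress on the leftmost head = syllable 3.
Primary stress: syllable 3 → li.fla:.ˈdo:.po.fi.si.ti:m.do.so.

3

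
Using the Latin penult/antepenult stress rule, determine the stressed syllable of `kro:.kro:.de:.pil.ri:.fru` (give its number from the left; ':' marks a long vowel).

5

Classical Latin: stress the penult if heavy (long vowel or closed), else the antepenult.
Weights: 4 pil H, 5 ri: H, 6 fru L.
The penult (syllable 5, ri:) is heavy, so it takes stress.
Stress on syllable 5: kro:.kro:.de:.pil.ˈri:.fru.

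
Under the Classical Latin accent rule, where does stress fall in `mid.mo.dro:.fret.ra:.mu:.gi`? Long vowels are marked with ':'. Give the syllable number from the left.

Classical Latin: stress the penult if heavy (long vowel or closed), else the antepenult.
Weights: 5 ra: H, 6 mu: H, 7 gi L.
The penult (syllable 6, mu:) is heavy, so it takes stress.
Stress on syllable 6: mid.mo.dro:.fret.ra:.ˈmu:.gi.

6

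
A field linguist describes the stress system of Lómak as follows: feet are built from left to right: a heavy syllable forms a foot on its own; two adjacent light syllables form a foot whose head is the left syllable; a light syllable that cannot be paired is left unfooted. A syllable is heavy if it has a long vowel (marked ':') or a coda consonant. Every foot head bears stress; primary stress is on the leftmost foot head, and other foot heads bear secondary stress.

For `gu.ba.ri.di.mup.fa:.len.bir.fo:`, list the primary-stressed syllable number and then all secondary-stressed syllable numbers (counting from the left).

Weights: 1 gu L, 2 ba L, 3 ri L, 4 di L, 5 mup H, 6 fa: H, 7 len H, 8 bir H, 9 fo: H.
Parse left to right (heavy = foot alone; LL = one foot; stranded L unfooted): (ˈgu.ba) (ˈri.di) (ˈmup) (ˈfa:) (ˈlen) (ˈbir) (ˈfo:).
Foot heads: 1, 3, 5, 6, 7, 8, 9.
Primary stress on the leftmost head = syllable 1.
Secondary stress on 3, 5, 6, 7, 8, 9: ˈgu.ba.ˌri.di.ˌmup.ˌfa:.ˌlen.ˌbir.ˌfo:.

primary 1, secondary 3, 5, 6, 7, 8, 9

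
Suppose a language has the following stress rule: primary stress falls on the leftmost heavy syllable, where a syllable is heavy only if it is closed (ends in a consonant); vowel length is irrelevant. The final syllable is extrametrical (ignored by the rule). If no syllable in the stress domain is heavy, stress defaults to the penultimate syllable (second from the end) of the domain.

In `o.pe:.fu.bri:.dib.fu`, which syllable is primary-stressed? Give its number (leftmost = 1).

The final syllable (6, fu) is extrametrical; the stress domain is syllables 1–5.
Weights: 1 o L, 2 pe: L, 3 fu L, 4 bri: L, 5 dib H.
Heavy syllables in the domain: 5. The leftmost is syllable 5 (dib).
Primary stress: syllable 5 → o.pe:.fu.bri:.ˈdib.fu.

5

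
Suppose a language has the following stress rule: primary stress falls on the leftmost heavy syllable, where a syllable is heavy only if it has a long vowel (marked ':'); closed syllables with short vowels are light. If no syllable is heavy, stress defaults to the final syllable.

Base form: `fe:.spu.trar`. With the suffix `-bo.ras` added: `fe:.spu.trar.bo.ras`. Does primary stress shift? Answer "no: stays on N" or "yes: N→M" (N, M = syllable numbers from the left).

Base `fe:.spu.trar` (3 syllables):
  Weights: 1 fe: H, 2 spu L, 3 trar L.
  Heavy syllables in the domain: 1. The leftmost is syllable 1 (fe:).
  → primary stress on syllable 1.
Suffixed `fe:.spu.trar.bo.ras` (5 syllables):
  Weights: 1 fe: H, 2 spu L, 3 trar L, 4 bo L, 5 ras L.
  Heavy syllables in the domain: 1. The leftmost is syllable 1 (fe:).
  → primary stress on syllable 1.

no: stays on 1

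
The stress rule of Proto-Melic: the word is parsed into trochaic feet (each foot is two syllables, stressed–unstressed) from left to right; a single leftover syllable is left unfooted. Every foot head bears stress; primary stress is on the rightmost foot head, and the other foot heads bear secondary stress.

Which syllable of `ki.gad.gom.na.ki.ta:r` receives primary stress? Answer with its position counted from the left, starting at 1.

Parse left to right into trochaic (ˈσσ) feet: (ˈki.gad) (ˈgom.na) (ˈki.ta:r).
Foot heads (stressed positions): 1, 3, 5.
End Rule Rightmost: primary stress on the rightmost head = syllable 5.
Primary stress: syllable 5 → ki.gad.gom.na.ˈki.ta:r.

5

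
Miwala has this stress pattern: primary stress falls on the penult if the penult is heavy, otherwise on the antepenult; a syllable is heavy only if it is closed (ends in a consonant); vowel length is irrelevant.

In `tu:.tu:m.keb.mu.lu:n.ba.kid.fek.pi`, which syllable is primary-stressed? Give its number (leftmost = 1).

Weights: 7 kid H, 8 fek H, 9 pi L.
The penult (syllable 8, fek) is heavy, so it takes stress.
Primary stress: syllable 8 → tu:.tu:m.keb.mu.lu:n.ba.kid.ˈfek.pi.

8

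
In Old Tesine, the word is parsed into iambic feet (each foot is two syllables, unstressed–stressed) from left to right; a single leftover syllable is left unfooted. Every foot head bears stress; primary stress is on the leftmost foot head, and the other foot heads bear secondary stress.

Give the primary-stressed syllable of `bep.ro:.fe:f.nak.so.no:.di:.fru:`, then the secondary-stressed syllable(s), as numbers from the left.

Parse left to right into iambic (σˈσ) feet: (bep.ˈro:) (fe:f.ˈnak) (so.ˈno:) (di:.ˈfru:).
Foot heads (stressed positions): 2, 4, 6, 8.
End Rule Leftmost: primary stress on the leftmost head = syllable 2.
Secondary stress on 4, 6, 8: bep.ˈro:.fe:f.ˌnak.so.ˌno:.di:.ˌfru:.

primary 2, secondary 4, 6, 8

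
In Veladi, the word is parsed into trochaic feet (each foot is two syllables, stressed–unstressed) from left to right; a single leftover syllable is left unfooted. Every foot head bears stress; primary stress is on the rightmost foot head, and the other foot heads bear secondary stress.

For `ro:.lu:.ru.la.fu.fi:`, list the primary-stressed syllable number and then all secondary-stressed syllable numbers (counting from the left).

Parse left to right into trochaic (ˈσσ) feet: (ˈro:.lu:) (ˈru.la) (ˈfu.fi:).
Foot heads (stressed positions): 1, 3, 5.
End Rule Rightmost: primary stress on the rightmost head = syllable 5.
Secondary stress on 1, 3: ˌro:.lu:.ˌru.la.ˈfu.fi:.

primary 5, secondary 1, 3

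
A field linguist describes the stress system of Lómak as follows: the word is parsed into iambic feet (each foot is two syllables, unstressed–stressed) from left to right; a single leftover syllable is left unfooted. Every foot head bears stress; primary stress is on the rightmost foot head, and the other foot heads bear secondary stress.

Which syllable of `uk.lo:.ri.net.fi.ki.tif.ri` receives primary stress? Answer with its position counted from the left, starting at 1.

8

Parse left to right into iambic (σˈσ) feet: (uk.ˈlo:) (ri.ˈnet) (fi.ˈki) (tif.ˈri).
Foot heads (stressed positions): 2, 4, 6, 8.
End Rule Rightmost: primary stress on the rightmost head = syllable 8.
Primary stress: syllable 8 → uk.lo:.ri.net.fi.ki.tif.ˈri.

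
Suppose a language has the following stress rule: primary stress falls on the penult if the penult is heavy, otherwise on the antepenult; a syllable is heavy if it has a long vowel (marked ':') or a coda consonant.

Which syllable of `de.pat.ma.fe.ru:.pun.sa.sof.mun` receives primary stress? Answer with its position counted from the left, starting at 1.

8

Weights: 7 sa L, 8 sof H, 9 mun H.
The penult (syllable 8, sof) is heavy, so it takes stress.
Primary stress: syllable 8 → de.pat.ma.fe.ru:.pun.sa.ˈsof.mun.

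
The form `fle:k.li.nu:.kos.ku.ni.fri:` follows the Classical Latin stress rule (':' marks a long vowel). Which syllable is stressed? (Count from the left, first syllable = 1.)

Classical Latin: stress the penult if heavy (long vowel or closed), else the antepenult.
Weights: 5 ku L, 6 ni L, 7 fri: H.
The penult (syllable 6, ni) is light, so stress falls on the antepenult (syllable 5, ku).
Stress on syllable 5: fle:k.li.nu:.kos.ˈku.ni.fri:.

5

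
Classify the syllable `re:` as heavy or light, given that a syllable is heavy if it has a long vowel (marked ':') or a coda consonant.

`re:`: long vowel, open (no coda). Long vowel → heavy.

heavy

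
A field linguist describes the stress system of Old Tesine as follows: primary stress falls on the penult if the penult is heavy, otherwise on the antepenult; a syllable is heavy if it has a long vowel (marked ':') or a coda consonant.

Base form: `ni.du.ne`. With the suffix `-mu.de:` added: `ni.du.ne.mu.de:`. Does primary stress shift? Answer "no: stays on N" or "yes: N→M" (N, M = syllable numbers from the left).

yes: 1→3

Base `ni.du.ne` (3 syllables):
  Weights: 1 ni L, 2 du L, 3 ne L.
  The penult (syllable 2, du) is light, so stress falls on the antepenult (syllable 1, ni).
  → primary stress on syllable 1.
Suffixed `ni.du.ne.mu.de:` (5 syllables):
  Weights: 3 ne L, 4 mu L, 5 de: H.
  The penult (syllable 4, mu) is light, so stress falls on the antepenult (syllable 3, ne).
  → primary stress on syllable 3.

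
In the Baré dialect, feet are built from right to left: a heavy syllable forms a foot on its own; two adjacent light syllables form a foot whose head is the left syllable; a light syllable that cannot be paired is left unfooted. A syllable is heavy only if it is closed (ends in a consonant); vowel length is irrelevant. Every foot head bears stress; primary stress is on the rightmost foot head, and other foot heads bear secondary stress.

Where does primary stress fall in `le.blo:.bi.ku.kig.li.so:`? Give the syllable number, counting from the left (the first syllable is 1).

6

Weights: 1 le L, 2 blo: L, 3 bi L, 4 ku L, 5 kig H, 6 li L, 7 so: L.
Parse right to left (heavy = foot alone; LL = one foot; stranded L unfooted): (ˈle.blo:) (ˈbi.ku) (ˈkig) (ˈli.so:).
Foot heads: 1, 3, 5, 6.
Primary stress on the rightmost head = syllable 6.
Primary stress: syllable 6 → le.blo:.bi.ku.kig.ˈli.so:.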